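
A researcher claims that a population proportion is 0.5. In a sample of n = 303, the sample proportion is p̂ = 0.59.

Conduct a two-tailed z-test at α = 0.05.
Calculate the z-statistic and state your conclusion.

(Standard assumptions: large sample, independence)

Answer: z = 3.1333, reject H₀

Derivation:
H₀: p = 0.5, H₁: p ≠ 0.5
Standard error: SE = √(p₀(1-p₀)/n) = √(0.5×0.5/303) = 0.028724
z-statistic: z = (p̂ - p₀)/SE = (0.59 - 0.5)/0.028724 = 3.1333
Critical value: z_0.025 = ±1.960
p-value = 0.0017
Decision: reject H₀ at α = 0.05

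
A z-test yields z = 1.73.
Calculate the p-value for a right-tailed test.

Answer: p-value ≈ 0.0418

Derivation:
For z = 1.73:
p = P(Z > 1.73) = 1 - Φ(1.73) = 0.0418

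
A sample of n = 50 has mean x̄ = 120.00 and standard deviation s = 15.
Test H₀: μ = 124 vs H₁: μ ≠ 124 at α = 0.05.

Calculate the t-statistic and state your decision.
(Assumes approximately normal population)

Answer: t = -1.8856, fail to reject H₀

Derivation:
df = n - 1 = 49
SE = s/√n = 15/√50 = 2.1213
t = (x̄ - μ₀)/SE = (120.00 - 124)/2.1213 = -1.8856
Critical value: t_{0.025,49} = ±2.010
p-value ≈ 0.0653
Decision: fail to reject H₀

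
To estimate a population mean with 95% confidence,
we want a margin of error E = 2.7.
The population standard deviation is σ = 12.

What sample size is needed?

z_0.025 = 1.960
n = (z×σ/E)² = (1.960×12/2.7)²
n = 75.8835
Round up: n = 76

Answer: n = 76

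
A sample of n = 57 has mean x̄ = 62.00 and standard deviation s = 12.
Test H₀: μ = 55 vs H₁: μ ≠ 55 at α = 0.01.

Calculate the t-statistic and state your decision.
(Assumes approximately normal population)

df = n - 1 = 56
SE = s/√n = 12/√57 = 1.5894
t = (x̄ - μ₀)/SE = (62.00 - 55)/1.5894 = 4.4042
Critical value: t_{0.005,56} = ±2.667
p-value < 0.0001
Decision: reject H₀

Answer: t = 4.4042, reject H₀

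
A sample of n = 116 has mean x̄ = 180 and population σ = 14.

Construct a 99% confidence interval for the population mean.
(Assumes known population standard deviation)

Answer: (176.6515, 183.3485)

Derivation:
Confidence level: 99%, α = 0.01
z_0.005 = 2.576
SE = σ/√n = 14/√116 = 1.2999
Margin of error = 2.576 × 1.2999 = 3.3485
CI: x̄ ± margin = 180 ± 3.3485
CI: (176.6515, 183.3485)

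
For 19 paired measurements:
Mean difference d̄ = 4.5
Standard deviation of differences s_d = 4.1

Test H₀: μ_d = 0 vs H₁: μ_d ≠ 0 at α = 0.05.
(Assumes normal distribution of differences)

df = n - 1 = 18
SE = s_d/√n = 4.1/√19 = 0.9406
t = d̄/SE = 4.5/0.9406 = 4.7842
Critical value: t_{0.025,18} = ±2.101
p-value ≈ 0.0001
Decision: reject H₀

Answer: t = 4.7842, reject H₀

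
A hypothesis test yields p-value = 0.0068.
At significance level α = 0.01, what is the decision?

Answer: reject H₀

Derivation:
Compare p-value to α:
0.0068 < 0.01
Decision: reject H₀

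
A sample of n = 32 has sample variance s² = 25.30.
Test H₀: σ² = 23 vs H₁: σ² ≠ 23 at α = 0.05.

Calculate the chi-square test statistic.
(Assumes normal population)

Answer: χ² = 34.1000, fail to reject H₀

Derivation:
df = n - 1 = 31
χ² = (n-1)s²/σ₀² = 31×25.30/23 = 34.1000
Critical values: χ²_{0.975,31} = 17.539, χ²_{0.025,31} = 48.232
Rejection region: χ² < 17.539 or χ² > 48.232
Decision: fail to reject H₀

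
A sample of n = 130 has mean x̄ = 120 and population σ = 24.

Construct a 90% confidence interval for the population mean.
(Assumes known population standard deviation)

Answer: (116.5374, 123.4626)

Derivation:
Confidence level: 90%, α = 0.1
z_0.05 = 1.645
SE = σ/√n = 24/√130 = 2.1049
Margin of error = 1.645 × 2.1049 = 3.4626
CI: x̄ ± margin = 120 ± 3.4626
CI: (116.5374, 123.4626)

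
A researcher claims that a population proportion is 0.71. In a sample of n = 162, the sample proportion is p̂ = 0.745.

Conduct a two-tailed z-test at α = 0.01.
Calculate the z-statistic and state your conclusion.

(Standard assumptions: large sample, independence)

Answer: z = 0.9817, fail to reject H₀

Derivation:
H₀: p = 0.71, H₁: p ≠ 0.71
Standard error: SE = √(p₀(1-p₀)/n) = √(0.71×0.29/162) = 0.035651
z-statistic: z = (p̂ - p₀)/SE = (0.745 - 0.71)/0.035651 = 0.9817
Critical value: z_0.005 = ±2.576
p-value = 0.3262
Decision: fail to reject H₀ at α = 0.01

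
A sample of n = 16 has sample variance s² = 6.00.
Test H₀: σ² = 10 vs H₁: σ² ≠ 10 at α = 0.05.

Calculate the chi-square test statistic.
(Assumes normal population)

df = n - 1 = 15
χ² = (n-1)s²/σ₀² = 15×6.00/10 = 9.0000
Critical values: χ²_{0.975,15} = 6.262, χ²_{0.025,15} = 27.488
Rejection region: χ² < 6.262 or χ² > 27.488
Decision: fail to reject H₀

Answer: χ² = 9.0000, fail to reject H₀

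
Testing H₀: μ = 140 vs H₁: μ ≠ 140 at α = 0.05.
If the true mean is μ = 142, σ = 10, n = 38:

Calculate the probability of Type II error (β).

Answer: β ≈ 0.7657

Derivation:
SE = σ/√n = 10/√38 = 1.6222
Critical values: μ₀ ± z_0.025×SE = 140 ± 1.960×1.6222
Acceptance region: (136.8205, 143.1795)
Under H₁ (μ = 142): z_high = (143.1795 - 142)/1.6222 = 0.7271, z_low = (136.8205 - 142)/1.6222 = -3.1929
β = P(not reject | H₁) = Φ(0.7271) - Φ(-3.1929) ≈ 0.7657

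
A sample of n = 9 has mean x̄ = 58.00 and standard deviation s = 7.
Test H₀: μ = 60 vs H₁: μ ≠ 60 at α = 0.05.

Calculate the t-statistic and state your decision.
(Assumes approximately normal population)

Answer: t = -0.8572, fail to reject H₀

Derivation:
df = n - 1 = 8
SE = s/√n = 7/√9 = 2.3333
t = (x̄ - μ₀)/SE = (58.00 - 60)/2.3333 = -0.8572
Critical value: t_{0.025,8} = ±2.306
p-value ≈ 0.4163
Decision: fail to reject H₀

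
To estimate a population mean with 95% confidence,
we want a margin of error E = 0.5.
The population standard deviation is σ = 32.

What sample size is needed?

Answer: n = 15736

Derivation:
z_0.025 = 1.960
n = (z×σ/E)² = (1.960×32/0.5)²
n = 15735.1936
Round up: n = 15736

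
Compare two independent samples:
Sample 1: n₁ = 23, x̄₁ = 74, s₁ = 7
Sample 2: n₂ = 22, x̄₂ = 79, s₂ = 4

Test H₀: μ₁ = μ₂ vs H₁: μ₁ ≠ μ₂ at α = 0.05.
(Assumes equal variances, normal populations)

Answer: t = -2.9238, reject H₀

Derivation:
Pooled variance: s²_p = [22×7² + 21×4²]/(43) = 32.8837
s_p = 5.7344
SE = s_p×√(1/n₁ + 1/n₂) = 5.7344×√(1/23 + 1/22) = 1.7101
t = (x̄₁ - x̄₂)/SE = (74 - 79)/1.7101 = -2.9238
df = 43, t-critical = ±2.017
Decision: reject H₀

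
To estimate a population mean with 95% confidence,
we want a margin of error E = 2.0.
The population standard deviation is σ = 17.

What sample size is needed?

z_0.025 = 1.960
n = (z×σ/E)² = (1.960×17/2.0)²
n = 277.5556
Round up: n = 278

Answer: n = 278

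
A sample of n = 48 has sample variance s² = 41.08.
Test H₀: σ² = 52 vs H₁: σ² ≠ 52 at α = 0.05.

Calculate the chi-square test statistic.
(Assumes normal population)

df = n - 1 = 47
χ² = (n-1)s²/σ₀² = 47×41.08/52 = 37.1300
Critical values: χ²_{0.975,47} = 29.956, χ²_{0.025,47} = 67.821
Rejection region: χ² < 29.956 or χ² > 67.821
Decision: fail to reject H₀

Answer: χ² = 37.1300, fail to reject H₀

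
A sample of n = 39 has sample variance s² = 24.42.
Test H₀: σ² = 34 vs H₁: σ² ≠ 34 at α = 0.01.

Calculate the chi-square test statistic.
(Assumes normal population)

Answer: χ² = 27.2929, fail to reject H₀

Derivation:
df = n - 1 = 38
χ² = (n-1)s²/σ₀² = 38×24.42/34 = 27.2929
Critical values: χ²_{0.995,38} = 19.289, χ²_{0.005,38} = 64.181
Rejection region: χ² < 19.289 or χ² > 64.181
Decision: fail to reject H₀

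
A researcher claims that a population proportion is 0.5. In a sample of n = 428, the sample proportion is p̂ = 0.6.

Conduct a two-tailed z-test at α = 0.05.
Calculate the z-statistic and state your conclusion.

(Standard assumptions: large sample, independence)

H₀: p = 0.5, H₁: p ≠ 0.5
Standard error: SE = √(p₀(1-p₀)/n) = √(0.5×0.5/428) = 0.024168
z-statistic: z = (p̂ - p₀)/SE = (0.6 - 0.5)/0.024168 = 4.1377
Critical value: z_0.025 = ±1.960
p-value < 0.0001
Decision: reject H₀ at α = 0.05

Answer: z = 4.1377, reject H₀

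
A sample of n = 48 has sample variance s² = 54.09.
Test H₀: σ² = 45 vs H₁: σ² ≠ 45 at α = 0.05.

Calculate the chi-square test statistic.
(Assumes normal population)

df = n - 1 = 47
χ² = (n-1)s²/σ₀² = 47×54.09/45 = 56.4940
Critical values: χ²_{0.975,47} = 29.956, χ²_{0.025,47} = 67.821
Rejection region: χ² < 29.956 or χ² > 67.821
Decision: fail to reject H₀

Answer: χ² = 56.4940, fail to reject H₀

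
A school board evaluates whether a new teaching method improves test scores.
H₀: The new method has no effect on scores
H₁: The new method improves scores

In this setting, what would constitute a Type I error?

Answer: Concluding the new method improves scores when it actually doesn't

Derivation:
Type I error (α): Rejecting H₀ when H₀ is true
Type II error (β): Failing to reject H₀ when H₁ is true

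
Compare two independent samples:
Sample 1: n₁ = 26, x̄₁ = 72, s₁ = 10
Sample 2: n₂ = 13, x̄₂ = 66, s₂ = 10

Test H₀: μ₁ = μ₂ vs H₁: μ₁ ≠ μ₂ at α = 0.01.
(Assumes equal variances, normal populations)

Pooled variance: s²_p = [25×10² + 12×10²]/(37) = 100.0000
s_p = 10.0000
SE = s_p×√(1/n₁ + 1/n₂) = 10.0000×√(1/26 + 1/13) = 3.3968
t = (x̄₁ - x̄₂)/SE = (72 - 66)/3.3968 = 1.7664
df = 37, t-critical = ±2.715
Decision: fail to reject H₀

Answer: t = 1.7664, fail to reject H₀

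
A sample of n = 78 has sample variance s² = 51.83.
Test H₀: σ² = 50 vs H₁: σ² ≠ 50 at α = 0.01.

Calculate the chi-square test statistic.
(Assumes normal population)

Answer: χ² = 79.8182, fail to reject H₀

Derivation:
df = n - 1 = 77
χ² = (n-1)s²/σ₀² = 77×51.83/50 = 79.8182
Critical values: χ²_{0.995,77} = 48.788, χ²_{0.005,77} = 112.704
Rejection region: χ² < 48.788 or χ² > 112.704
Decision: fail to reject H₀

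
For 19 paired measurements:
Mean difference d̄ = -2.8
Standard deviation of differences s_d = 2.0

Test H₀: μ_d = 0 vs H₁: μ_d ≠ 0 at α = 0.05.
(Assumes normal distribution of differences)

Answer: t = -6.1029, reject H₀

Derivation:
df = n - 1 = 18
SE = s_d/√n = 2.0/√19 = 0.4588
t = d̄/SE = -2.8/0.4588 = -6.1029
Critical value: t_{0.025,18} = ±2.101
p-value < 0.0001
Decision: reject H₀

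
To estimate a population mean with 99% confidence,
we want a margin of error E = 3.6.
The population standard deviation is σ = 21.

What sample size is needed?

Answer: n = 226

Derivation:
z_0.005 = 2.576
n = (z×σ/E)² = (2.576×21/3.6)²
n = 225.8007
Round up: n = 226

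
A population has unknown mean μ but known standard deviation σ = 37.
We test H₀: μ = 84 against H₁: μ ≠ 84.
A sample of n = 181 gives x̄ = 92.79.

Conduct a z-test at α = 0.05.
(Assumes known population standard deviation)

Answer: z = 3.1961, reject H₀

Derivation:
Standard error: SE = σ/√n = 37/√181 = 2.7502
z-statistic: z = (x̄ - μ₀)/SE = (92.79 - 84)/2.7502 = 3.1961
Critical value: ±1.960
p-value = 0.0014
Decision: reject H₀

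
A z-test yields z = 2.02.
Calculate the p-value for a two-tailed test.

For z = 2.02:
p = 2×P(Z > |2.02|) = 2×(1 - Φ(2.02)) = 0.0434

Answer: p-value ≈ 0.0434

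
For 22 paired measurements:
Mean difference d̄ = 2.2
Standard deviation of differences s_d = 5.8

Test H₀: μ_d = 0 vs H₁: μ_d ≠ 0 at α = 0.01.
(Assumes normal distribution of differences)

Answer: t = 1.7791, fail to reject H₀

Derivation:
df = n - 1 = 21
SE = s_d/√n = 5.8/√22 = 1.2366
t = d̄/SE = 2.2/1.2366 = 1.7791
Critical value: t_{0.005,21} = ±2.831
p-value ≈ 0.0897
Decision: fail to reject H₀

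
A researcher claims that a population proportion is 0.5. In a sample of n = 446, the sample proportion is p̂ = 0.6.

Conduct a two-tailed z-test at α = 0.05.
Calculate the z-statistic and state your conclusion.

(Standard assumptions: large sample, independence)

H₀: p = 0.5, H₁: p ≠ 0.5
Standard error: SE = √(p₀(1-p₀)/n) = √(0.5×0.5/446) = 0.023676
z-statistic: z = (p̂ - p₀)/SE = (0.6 - 0.5)/0.023676 = 4.2237
Critical value: z_0.025 = ±1.960
p-value < 0.0001
Decision: reject H₀ at α = 0.05

Answer: z = 4.2237, reject H₀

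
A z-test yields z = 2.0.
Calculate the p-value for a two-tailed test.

Answer: p-value ≈ 0.0455

Derivation:
For z = 2.0:
p = 2×P(Z > |2.0|) = 2×(1 - Φ(2.0)) = 0.0455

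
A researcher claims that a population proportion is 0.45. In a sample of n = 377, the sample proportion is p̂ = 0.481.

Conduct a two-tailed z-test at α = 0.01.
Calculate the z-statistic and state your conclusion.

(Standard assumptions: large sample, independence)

Answer: z = 1.2099, fail to reject H₀

Derivation:
H₀: p = 0.45, H₁: p ≠ 0.45
Standard error: SE = √(p₀(1-p₀)/n) = √(0.45×0.55/377) = 0.025622
z-statistic: z = (p̂ - p₀)/SE = (0.481 - 0.45)/0.025622 = 1.2099
Critical value: z_0.005 = ±2.576
p-value = 0.2263
Decision: fail to reject H₀ at α = 0.01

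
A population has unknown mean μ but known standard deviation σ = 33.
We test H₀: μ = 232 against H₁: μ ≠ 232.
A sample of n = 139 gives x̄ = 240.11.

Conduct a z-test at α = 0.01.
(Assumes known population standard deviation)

Standard error: SE = σ/√n = 33/√139 = 2.7990
z-statistic: z = (x̄ - μ₀)/SE = (240.11 - 232)/2.7990 = 2.8975
Critical value: ±2.576
p-value = 0.0038
Decision: reject H₀

Answer: z = 2.8975, reject H₀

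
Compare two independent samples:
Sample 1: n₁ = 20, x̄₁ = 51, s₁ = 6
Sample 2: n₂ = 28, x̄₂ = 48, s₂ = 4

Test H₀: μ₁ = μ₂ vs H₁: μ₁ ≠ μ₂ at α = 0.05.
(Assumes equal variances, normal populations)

Answer: t = 2.0804, reject H₀

Derivation:
Pooled variance: s²_p = [19×6² + 27×4²]/(46) = 24.2609
s_p = 4.9255
SE = s_p×√(1/n₁ + 1/n₂) = 4.9255×√(1/20 + 1/28) = 1.4420
t = (x̄₁ - x̄₂)/SE = (51 - 48)/1.4420 = 2.0804
df = 46, t-critical = ±2.013
Decision: reject H₀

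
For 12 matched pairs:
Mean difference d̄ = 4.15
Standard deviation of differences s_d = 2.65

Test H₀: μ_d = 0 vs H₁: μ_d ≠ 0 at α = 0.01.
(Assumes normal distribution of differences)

df = n - 1 = 11
SE = s_d/√n = 2.65/√12 = 0.7650
t = d̄/SE = 4.15/0.7650 = 5.4248
Critical value: t_{0.005,11} = ±3.106
p-value ≈ 0.0002
Decision: reject H₀

Answer: t = 5.4248, reject H₀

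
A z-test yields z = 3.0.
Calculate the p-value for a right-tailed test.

Answer: p-value ≈ 0.0013

Derivation:
For z = 3.0:
p = P(Z > 3.0) = 1 - Φ(3.0) = 0.0013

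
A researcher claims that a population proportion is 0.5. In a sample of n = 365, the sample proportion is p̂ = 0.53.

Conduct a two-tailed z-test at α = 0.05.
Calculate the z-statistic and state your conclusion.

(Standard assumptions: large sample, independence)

H₀: p = 0.5, H₁: p ≠ 0.5
Standard error: SE = √(p₀(1-p₀)/n) = √(0.5×0.5/365) = 0.026171
z-statistic: z = (p̂ - p₀)/SE = (0.53 - 0.5)/0.026171 = 1.1463
Critical value: z_0.025 = ±1.960
p-value = 0.2517
Decision: fail to reject H₀ at α = 0.05

Answer: z = 1.1463, fail to reject H₀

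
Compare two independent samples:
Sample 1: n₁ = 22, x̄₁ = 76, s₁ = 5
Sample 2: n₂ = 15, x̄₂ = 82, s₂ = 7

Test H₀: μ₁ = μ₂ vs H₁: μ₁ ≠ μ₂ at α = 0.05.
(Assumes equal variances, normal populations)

Answer: t = -3.0463, reject H₀

Derivation:
Pooled variance: s²_p = [21×5² + 14×7²]/(35) = 34.6000
s_p = 5.8822
SE = s_p×√(1/n₁ + 1/n₂) = 5.8822×√(1/22 + 1/15) = 1.9696
t = (x̄₁ - x̄₂)/SE = (76 - 82)/1.9696 = -3.0463
df = 35, t-critical = ±2.030
Decision: reject H₀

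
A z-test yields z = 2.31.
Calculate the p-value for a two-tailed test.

Answer: p-value ≈ 0.0209

Derivation:
For z = 2.31:
p = 2×P(Z > |2.31|) = 2×(1 - Φ(2.31)) = 0.0209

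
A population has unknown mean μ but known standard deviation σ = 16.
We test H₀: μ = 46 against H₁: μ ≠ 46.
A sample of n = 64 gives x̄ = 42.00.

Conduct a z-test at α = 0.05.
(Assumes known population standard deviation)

Standard error: SE = σ/√n = 16/√64 = 2.0000
z-statistic: z = (x̄ - μ₀)/SE = (42.00 - 46)/2.0000 = -2.0000
Critical value: ±1.960
p-value = 0.0455
Decision: reject H₀

Answer: z = -2.0000, reject H₀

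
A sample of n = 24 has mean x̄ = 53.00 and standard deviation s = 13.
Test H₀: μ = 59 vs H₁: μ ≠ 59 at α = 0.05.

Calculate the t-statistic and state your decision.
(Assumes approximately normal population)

df = n - 1 = 23
SE = s/√n = 13/√24 = 2.6536
t = (x̄ - μ₀)/SE = (53.00 - 59)/2.6536 = -2.2611
Critical value: t_{0.025,23} = ±2.069
p-value ≈ 0.0335
Decision: reject H₀

Answer: t = -2.2611, reject H₀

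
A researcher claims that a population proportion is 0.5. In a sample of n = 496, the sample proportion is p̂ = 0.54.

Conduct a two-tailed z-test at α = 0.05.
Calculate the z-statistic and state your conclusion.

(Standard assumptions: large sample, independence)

H₀: p = 0.5, H₁: p ≠ 0.5
Standard error: SE = √(p₀(1-p₀)/n) = √(0.5×0.5/496) = 0.022451
z-statistic: z = (p̂ - p₀)/SE = (0.54 - 0.5)/0.022451 = 1.7817
Critical value: z_0.025 = ±1.960
p-value = 0.0748
Decision: fail to reject H₀ at α = 0.05

Answer: z = 1.7817, fail to reject H₀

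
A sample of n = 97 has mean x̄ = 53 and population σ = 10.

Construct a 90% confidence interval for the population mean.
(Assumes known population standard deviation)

Confidence level: 90%, α = 0.1
z_0.05 = 1.645
SE = σ/√n = 10/√97 = 1.0153
Margin of error = 1.645 × 1.0153 = 1.6702
CI: x̄ ± margin = 53 ± 1.6702
CI: (51.3298, 54.6702)

Answer: (51.3298, 54.6702)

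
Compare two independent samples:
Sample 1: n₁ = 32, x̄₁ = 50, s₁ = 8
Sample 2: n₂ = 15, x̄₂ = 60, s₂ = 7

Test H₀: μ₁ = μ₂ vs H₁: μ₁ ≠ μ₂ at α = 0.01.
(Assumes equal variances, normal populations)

Answer: t = -4.1489, reject H₀

Derivation:
Pooled variance: s²_p = [31×8² + 14×7²]/(45) = 59.3333
s_p = 7.7028
SE = s_p×√(1/n₁ + 1/n₂) = 7.7028×√(1/32 + 1/15) = 2.4103
t = (x̄₁ - x̄₂)/SE = (50 - 60)/2.4103 = -4.1489
df = 45, t-critical = ±2.690
Decision: reject H₀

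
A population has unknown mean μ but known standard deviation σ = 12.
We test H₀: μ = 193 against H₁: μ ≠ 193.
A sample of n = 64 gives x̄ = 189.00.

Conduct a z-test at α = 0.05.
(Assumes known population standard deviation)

Answer: z = -2.6667, reject H₀

Derivation:
Standard error: SE = σ/√n = 12/√64 = 1.5000
z-statistic: z = (x̄ - μ₀)/SE = (189.00 - 193)/1.5000 = -2.6667
Critical value: ±1.960
p-value = 0.0077
Decision: reject H₀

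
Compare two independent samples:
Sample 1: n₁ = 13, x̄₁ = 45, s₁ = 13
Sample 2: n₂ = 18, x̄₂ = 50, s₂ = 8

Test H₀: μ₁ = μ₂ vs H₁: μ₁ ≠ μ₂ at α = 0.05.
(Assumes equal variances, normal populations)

Answer: t = -1.3252, fail to reject H₀

Derivation:
Pooled variance: s²_p = [12×13² + 17×8²]/(29) = 107.4483
s_p = 10.3657
SE = s_p×√(1/n₁ + 1/n₂) = 10.3657×√(1/13 + 1/18) = 3.7729
t = (x̄₁ - x̄₂)/SE = (45 - 50)/3.7729 = -1.3252
df = 29, t-critical = ±2.045
Decision: fail to reject H₀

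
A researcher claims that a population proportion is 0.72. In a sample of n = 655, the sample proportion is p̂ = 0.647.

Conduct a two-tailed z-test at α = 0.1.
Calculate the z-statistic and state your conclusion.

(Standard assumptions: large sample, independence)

H₀: p = 0.72, H₁: p ≠ 0.72
Standard error: SE = √(p₀(1-p₀)/n) = √(0.72×0.28/655) = 0.017544
z-statistic: z = (p̂ - p₀)/SE = (0.647 - 0.72)/0.017544 = -4.1610
Critical value: z_0.05 = ±1.645
p-value < 0.0001
Decision: reject H₀ at α = 0.1

Answer: z = -4.1610, reject H₀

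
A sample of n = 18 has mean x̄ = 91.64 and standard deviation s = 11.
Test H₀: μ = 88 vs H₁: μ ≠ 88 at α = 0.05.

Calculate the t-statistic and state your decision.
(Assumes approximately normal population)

df = n - 1 = 17
SE = s/√n = 11/√18 = 2.5927
t = (x̄ - μ₀)/SE = (91.64 - 88)/2.5927 = 1.4039
Critical value: t_{0.025,17} = ±2.110
p-value ≈ 0.1784
Decision: fail to reject H₀

Answer: t = 1.4039, fail to reject H₀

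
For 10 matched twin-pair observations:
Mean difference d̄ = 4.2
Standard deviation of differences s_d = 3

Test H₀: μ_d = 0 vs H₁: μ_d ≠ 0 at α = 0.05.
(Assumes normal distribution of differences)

df = n - 1 = 9
SE = s_d/√n = 3/√10 = 0.9487
t = d̄/SE = 4.2/0.9487 = 4.4271
Critical value: t_{0.025,9} = ±2.262
p-value ≈ 0.0017
Decision: reject H₀

Answer: t = 4.4271, reject H₀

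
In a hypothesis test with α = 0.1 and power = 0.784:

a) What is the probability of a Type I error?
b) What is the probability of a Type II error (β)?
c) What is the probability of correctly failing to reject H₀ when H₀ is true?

Answer: a) 0.1, b) 0.216, c) 0.9

Derivation:
a) Type I error probability = α = 0.1
b) Power = P(reject H₀ | H₁ true) = 1 - β = 0.784, so Type II error probability = β = 1 - Power = 0.216
c) P(fail to reject H₀ | H₀ true) = 1 - α = 0.9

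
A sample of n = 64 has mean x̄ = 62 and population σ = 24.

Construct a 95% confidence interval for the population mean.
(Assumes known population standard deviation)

Confidence level: 95%, α = 0.05
z_0.025 = 1.960
SE = σ/√n = 24/√64 = 3.0000
Margin of error = 1.960 × 3.0000 = 5.8800
CI: x̄ ± margin = 62 ± 5.8800
CI: (56.1200, 67.8800)

Answer: (56.1200, 67.8800)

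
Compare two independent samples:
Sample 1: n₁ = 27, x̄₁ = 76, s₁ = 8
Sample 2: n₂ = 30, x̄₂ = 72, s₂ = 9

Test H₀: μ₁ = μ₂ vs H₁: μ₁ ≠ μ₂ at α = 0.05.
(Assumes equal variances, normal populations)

Answer: t = 1.7653, fail to reject H₀

Derivation:
Pooled variance: s²_p = [26×8² + 29×9²]/(55) = 72.9636
s_p = 8.5419
SE = s_p×√(1/n₁ + 1/n₂) = 8.5419×√(1/27 + 1/30) = 2.2659
t = (x̄₁ - x̄₂)/SE = (76 - 72)/2.2659 = 1.7653
df = 55, t-critical = ±2.004
Decision: fail to reject H₀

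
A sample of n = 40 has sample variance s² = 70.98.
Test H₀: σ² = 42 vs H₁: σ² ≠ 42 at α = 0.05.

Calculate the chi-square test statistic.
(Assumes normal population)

Answer: χ² = 65.9100, reject H₀

Derivation:
df = n - 1 = 39
χ² = (n-1)s²/σ₀² = 39×70.98/42 = 65.9100
Critical values: χ²_{0.975,39} = 23.654, χ²_{0.025,39} = 58.120
Rejection region: χ² < 23.654 or χ² > 58.120
Decision: reject H₀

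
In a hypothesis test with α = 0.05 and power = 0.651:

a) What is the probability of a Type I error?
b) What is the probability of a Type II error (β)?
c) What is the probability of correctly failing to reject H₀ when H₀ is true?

a) Type I error probability = α = 0.05
b) Power = P(reject H₀ | H₁ true) = 1 - β = 0.651, so Type II error probability = β = 1 - Power = 0.349
c) P(fail to reject H₀ | H₀ true) = 1 - α = 0.95

Answer: a) 0.05, b) 0.349, c) 0.95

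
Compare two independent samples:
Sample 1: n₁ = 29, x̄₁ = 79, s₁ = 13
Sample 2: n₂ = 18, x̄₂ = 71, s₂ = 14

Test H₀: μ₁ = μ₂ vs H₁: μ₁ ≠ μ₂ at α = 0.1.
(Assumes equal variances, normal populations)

Answer: t = 1.9916, reject H₀

Derivation:
Pooled variance: s²_p = [28×13² + 17×14²]/(45) = 179.2000
s_p = 13.3866
SE = s_p×√(1/n₁ + 1/n₂) = 13.3866×√(1/29 + 1/18) = 4.0168
t = (x̄₁ - x̄₂)/SE = (79 - 71)/4.0168 = 1.9916
df = 45, t-critical = ±1.679
Decision: reject H₀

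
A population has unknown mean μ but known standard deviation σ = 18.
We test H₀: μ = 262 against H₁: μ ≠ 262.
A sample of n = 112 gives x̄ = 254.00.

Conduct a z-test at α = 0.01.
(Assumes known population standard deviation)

Standard error: SE = σ/√n = 18/√112 = 1.7008
z-statistic: z = (x̄ - μ₀)/SE = (254.00 - 262)/1.7008 = -4.7037
Critical value: ±2.576
p-value < 0.0001
Decision: reject H₀

Answer: z = -4.7037, reject H₀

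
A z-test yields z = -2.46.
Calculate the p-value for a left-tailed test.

For z = -2.46:
p = P(Z < -2.46) = Φ(-2.46) = 0.0069

Answer: p-value ≈ 0.0069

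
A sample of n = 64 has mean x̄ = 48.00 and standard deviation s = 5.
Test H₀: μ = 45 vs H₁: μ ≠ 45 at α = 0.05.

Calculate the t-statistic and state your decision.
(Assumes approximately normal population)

df = n - 1 = 63
SE = s/√n = 5/√64 = 0.6250
t = (x̄ - μ₀)/SE = (48.00 - 45)/0.6250 = 4.8000
Critical value: t_{0.025,63} = ±1.998
p-value < 0.0001
Decision: reject H₀

Answer: t = 4.8000, reject H₀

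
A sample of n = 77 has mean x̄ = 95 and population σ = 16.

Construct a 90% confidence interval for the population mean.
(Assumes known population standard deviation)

Answer: (92.0005, 97.9995)

Derivation:
Confidence level: 90%, α = 0.1
z_0.05 = 1.645
SE = σ/√n = 16/√77 = 1.8234
Margin of error = 1.645 × 1.8234 = 2.9995
CI: x̄ ± margin = 95 ± 2.9995
CI: (92.0005, 97.9995)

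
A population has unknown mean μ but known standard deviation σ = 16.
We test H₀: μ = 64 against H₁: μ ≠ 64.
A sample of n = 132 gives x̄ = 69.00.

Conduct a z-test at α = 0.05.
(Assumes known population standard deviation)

Answer: z = 3.5904, reject H₀

Derivation:
Standard error: SE = σ/√n = 16/√132 = 1.3926
z-statistic: z = (x̄ - μ₀)/SE = (69.00 - 64)/1.3926 = 3.5904
Critical value: ±1.960
p-value = 0.0003
Decision: reject H₀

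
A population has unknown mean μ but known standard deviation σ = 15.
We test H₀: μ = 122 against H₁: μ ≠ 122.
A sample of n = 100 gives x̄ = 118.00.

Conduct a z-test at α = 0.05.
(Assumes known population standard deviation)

Standard error: SE = σ/√n = 15/√100 = 1.5000
z-statistic: z = (x̄ - μ₀)/SE = (118.00 - 122)/1.5000 = -2.6667
Critical value: ±1.960
p-value = 0.0077
Decision: reject H₀

Answer: z = -2.6667, reject H₀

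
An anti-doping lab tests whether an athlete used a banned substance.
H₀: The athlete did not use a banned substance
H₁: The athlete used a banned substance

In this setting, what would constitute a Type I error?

A Type I error (probability α) occurs when we reject a true H₀.
A Type II error (probability β) occurs when we fail to reject a false H₀.

Answer: Falsely accusing a clean athlete of doping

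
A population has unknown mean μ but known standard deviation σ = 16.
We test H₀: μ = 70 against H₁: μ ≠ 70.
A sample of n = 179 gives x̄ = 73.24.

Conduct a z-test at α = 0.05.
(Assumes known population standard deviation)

Answer: z = 2.7093, reject H₀

Derivation:
Standard error: SE = σ/√n = 16/√179 = 1.1959
z-statistic: z = (x̄ - μ₀)/SE = (73.24 - 70)/1.1959 = 2.7093
Critical value: ±1.960
p-value = 0.0067
Decision: reject H₀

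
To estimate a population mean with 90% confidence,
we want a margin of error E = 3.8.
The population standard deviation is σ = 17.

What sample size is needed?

Answer: n = 55

Derivation:
z_0.05 = 1.645
n = (z×σ/E)² = (1.645×17/3.8)²
n = 54.1580
Round up: n = 55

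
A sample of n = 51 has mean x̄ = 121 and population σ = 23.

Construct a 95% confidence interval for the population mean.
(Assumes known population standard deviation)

Answer: (114.6876, 127.3124)

Derivation:
Confidence level: 95%, α = 0.05
z_0.025 = 1.960
SE = σ/√n = 23/√51 = 3.2206
Margin of error = 1.960 × 3.2206 = 6.3124
CI: x̄ ± margin = 121 ± 6.3124
CI: (114.6876, 127.3124)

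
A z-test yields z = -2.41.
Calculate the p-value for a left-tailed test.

For z = -2.41:
p = P(Z < -2.41) = Φ(-2.41) = 0.0080

Answer: p-value ≈ 0.0080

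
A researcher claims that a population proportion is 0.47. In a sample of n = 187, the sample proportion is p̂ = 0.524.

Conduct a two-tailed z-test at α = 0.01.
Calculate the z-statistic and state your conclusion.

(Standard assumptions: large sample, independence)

Answer: z = 1.4795, fail to reject H₀

Derivation:
H₀: p = 0.47, H₁: p ≠ 0.47
Standard error: SE = √(p₀(1-p₀)/n) = √(0.47×0.53/187) = 0.036498
z-statistic: z = (p̂ - p₀)/SE = (0.524 - 0.47)/0.036498 = 1.4795
Critical value: z_0.005 = ±2.576
p-value = 0.1390
Decision: fail to reject H₀ at α = 0.01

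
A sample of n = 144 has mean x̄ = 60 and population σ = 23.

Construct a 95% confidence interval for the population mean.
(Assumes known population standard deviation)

Answer: (56.2433, 63.7567)

Derivation:
Confidence level: 95%, α = 0.05
z_0.025 = 1.960
SE = σ/√n = 23/√144 = 1.9167
Margin of error = 1.960 × 1.9167 = 3.7567
CI: x̄ ± margin = 60 ± 3.7567
CI: (56.2433, 63.7567)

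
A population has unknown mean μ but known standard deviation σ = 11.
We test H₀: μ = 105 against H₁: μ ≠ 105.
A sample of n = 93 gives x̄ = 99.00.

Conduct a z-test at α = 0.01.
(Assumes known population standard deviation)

Answer: z = -5.2604, reject H₀

Derivation:
Standard error: SE = σ/√n = 11/√93 = 1.1406
z-statistic: z = (x̄ - μ₀)/SE = (99.00 - 105)/1.1406 = -5.2604
Critical value: ±2.576
p-value < 0.0001
Decision: reject H₀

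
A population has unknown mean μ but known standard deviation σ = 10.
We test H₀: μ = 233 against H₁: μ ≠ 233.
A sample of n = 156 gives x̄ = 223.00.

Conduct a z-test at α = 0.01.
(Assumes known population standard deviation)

Answer: z = -12.4906, reject H₀

Derivation:
Standard error: SE = σ/√n = 10/√156 = 0.8006
z-statistic: z = (x̄ - μ₀)/SE = (223.00 - 233)/0.8006 = -12.4906
Critical value: ±2.576
p-value < 0.0001
Decision: reject H₀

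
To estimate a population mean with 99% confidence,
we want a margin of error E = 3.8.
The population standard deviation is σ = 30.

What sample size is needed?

z_0.005 = 2.576
n = (z×σ/E)² = (2.576×30/3.8)²
n = 413.5871
Round up: n = 414

Answer: n = 414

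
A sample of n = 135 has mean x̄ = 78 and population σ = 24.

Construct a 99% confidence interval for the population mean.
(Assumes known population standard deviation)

Answer: (72.6790, 83.3210)

Derivation:
Confidence level: 99%, α = 0.01
z_0.005 = 2.576
SE = σ/√n = 24/√135 = 2.0656
Margin of error = 2.576 × 2.0656 = 5.3210
CI: x̄ ± margin = 78 ± 5.3210
CI: (72.6790, 83.3210)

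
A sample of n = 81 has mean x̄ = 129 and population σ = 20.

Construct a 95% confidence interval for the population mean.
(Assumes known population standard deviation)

Confidence level: 95%, α = 0.05
z_0.025 = 1.960
SE = σ/√n = 20/√81 = 2.2222
Margin of error = 1.960 × 2.2222 = 4.3555
CI: x̄ ± margin = 129 ± 4.3555
CI: (124.6445, 133.3555)

Answer: (124.6445, 133.3555)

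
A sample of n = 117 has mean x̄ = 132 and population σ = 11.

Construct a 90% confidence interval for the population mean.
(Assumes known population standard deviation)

Answer: (130.3270, 133.6730)

Derivation:
Confidence level: 90%, α = 0.1
z_0.05 = 1.645
SE = σ/√n = 11/√117 = 1.0170
Margin of error = 1.645 × 1.0170 = 1.6730
CI: x̄ ± margin = 132 ± 1.6730
CI: (130.3270, 133.6730)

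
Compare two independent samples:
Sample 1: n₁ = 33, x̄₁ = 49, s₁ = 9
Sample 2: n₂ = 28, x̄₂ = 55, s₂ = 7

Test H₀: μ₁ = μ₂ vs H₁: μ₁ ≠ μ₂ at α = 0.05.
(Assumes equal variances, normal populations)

Pooled variance: s²_p = [32×9² + 27×7²]/(59) = 66.3559
s_p = 8.1459
SE = s_p×√(1/n₁ + 1/n₂) = 8.1459×√(1/33 + 1/28) = 2.0930
t = (x̄₁ - x̄₂)/SE = (49 - 55)/2.0930 = -2.8667
df = 59, t-critical = ±2.001
Decision: reject H₀

Answer: t = -2.8667, reject H₀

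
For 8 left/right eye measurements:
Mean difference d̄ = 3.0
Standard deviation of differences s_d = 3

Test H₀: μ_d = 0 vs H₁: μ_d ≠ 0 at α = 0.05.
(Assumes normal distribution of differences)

Answer: t = 2.8283, reject H₀

Derivation:
df = n - 1 = 7
SE = s_d/√n = 3/√8 = 1.0607
t = d̄/SE = 3.0/1.0607 = 2.8283
Critical value: t_{0.025,7} = ±2.365
p-value ≈ 0.0255
Decision: reject H₀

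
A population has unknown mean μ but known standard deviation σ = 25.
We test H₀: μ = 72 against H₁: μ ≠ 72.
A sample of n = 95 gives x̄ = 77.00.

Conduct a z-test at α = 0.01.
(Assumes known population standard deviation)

Answer: z = 1.9494, fail to reject H₀

Derivation:
Standard error: SE = σ/√n = 25/√95 = 2.5649
z-statistic: z = (x̄ - μ₀)/SE = (77.00 - 72)/2.5649 = 1.9494
Critical value: ±2.576
p-value = 0.0512
Decision: fail to reject H₀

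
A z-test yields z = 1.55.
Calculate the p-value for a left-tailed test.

Answer: p-value ≈ 0.9394

Derivation:
For z = 1.55:
p = P(Z < 1.55) = Φ(1.55) = 0.9394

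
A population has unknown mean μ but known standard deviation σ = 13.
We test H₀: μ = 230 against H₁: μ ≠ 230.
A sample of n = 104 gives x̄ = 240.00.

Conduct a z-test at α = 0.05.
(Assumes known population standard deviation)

Standard error: SE = σ/√n = 13/√104 = 1.2748
z-statistic: z = (x̄ - μ₀)/SE = (240.00 - 230)/1.2748 = 7.8444
Critical value: ±1.960
p-value < 0.0001
Decision: reject H₀

Answer: z = 7.8444, reject H₀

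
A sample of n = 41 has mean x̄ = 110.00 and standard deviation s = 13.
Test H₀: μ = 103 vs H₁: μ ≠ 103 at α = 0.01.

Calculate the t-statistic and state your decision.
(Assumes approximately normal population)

df = n - 1 = 40
SE = s/√n = 13/√41 = 2.0303
t = (x̄ - μ₀)/SE = (110.00 - 103)/2.0303 = 3.4478
Critical value: t_{0.005,40} = ±2.704
p-value ≈ 0.0013
Decision: reject H₀

Answer: t = 3.4478, reject H₀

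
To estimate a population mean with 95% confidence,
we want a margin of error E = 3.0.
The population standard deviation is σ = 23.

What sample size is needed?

Answer: n = 226

Derivation:
z_0.025 = 1.960
n = (z×σ/E)² = (1.960×23/3.0)²
n = 225.8007
Round up: n = 226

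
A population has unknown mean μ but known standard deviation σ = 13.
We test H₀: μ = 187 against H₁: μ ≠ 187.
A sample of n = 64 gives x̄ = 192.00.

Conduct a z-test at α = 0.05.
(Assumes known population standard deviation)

Standard error: SE = σ/√n = 13/√64 = 1.6250
z-statistic: z = (x̄ - μ₀)/SE = (192.00 - 187)/1.6250 = 3.0769
Critical value: ±1.960
p-value = 0.0021
Decision: reject H₀

Answer: z = 3.0769, reject H₀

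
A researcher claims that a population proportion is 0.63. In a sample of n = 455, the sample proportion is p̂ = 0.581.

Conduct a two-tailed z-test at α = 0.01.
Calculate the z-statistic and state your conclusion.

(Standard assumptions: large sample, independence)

Answer: z = -2.1649, fail to reject H₀

Derivation:
H₀: p = 0.63, H₁: p ≠ 0.63
Standard error: SE = √(p₀(1-p₀)/n) = √(0.63×0.37/455) = 0.022634
z-statistic: z = (p̂ - p₀)/SE = (0.581 - 0.63)/0.022634 = -2.1649
Critical value: z_0.005 = ±2.576
p-value = 0.0304
Decision: fail to reject H₀ at α = 0.01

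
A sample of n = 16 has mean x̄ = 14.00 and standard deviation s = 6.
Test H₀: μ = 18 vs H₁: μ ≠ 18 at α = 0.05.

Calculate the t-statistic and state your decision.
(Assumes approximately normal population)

df = n - 1 = 15
SE = s/√n = 6/√16 = 1.5000
t = (x̄ - μ₀)/SE = (14.00 - 18)/1.5000 = -2.6667
Critical value: t_{0.025,15} = ±2.131
p-value ≈ 0.0176
Decision: reject H₀

Answer: t = -2.6667, reject H₀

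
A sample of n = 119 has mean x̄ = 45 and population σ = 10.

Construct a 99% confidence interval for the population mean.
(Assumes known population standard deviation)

Answer: (42.6386, 47.3614)

Derivation:
Confidence level: 99%, α = 0.01
z_0.005 = 2.576
SE = σ/√n = 10/√119 = 0.9167
Margin of error = 2.576 × 0.9167 = 2.3614
CI: x̄ ± margin = 45 ± 2.3614
CI: (42.6386, 47.3614)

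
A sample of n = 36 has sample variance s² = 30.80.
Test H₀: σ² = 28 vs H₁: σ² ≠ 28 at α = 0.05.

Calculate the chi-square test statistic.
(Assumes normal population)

Answer: χ² = 38.5000, fail to reject H₀

Derivation:
df = n - 1 = 35
χ² = (n-1)s²/σ₀² = 35×30.80/28 = 38.5000
Critical values: χ²_{0.975,35} = 20.569, χ²_{0.025,35} = 53.203
Rejection region: χ² < 20.569 or χ² > 53.203
Decision: fail to reject H₀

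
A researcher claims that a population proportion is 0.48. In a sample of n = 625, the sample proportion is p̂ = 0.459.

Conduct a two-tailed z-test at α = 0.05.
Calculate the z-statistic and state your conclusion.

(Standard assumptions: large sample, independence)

Answer: z = -1.0508, fail to reject H₀

Derivation:
H₀: p = 0.48, H₁: p ≠ 0.48
Standard error: SE = √(p₀(1-p₀)/n) = √(0.48×0.52/625) = 0.019984
z-statistic: z = (p̂ - p₀)/SE = (0.459 - 0.48)/0.019984 = -1.0508
Critical value: z_0.025 = ±1.960
p-value = 0.2934
Decision: fail to reject H₀ at α = 0.05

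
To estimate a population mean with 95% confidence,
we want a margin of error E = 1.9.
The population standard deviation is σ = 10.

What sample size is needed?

z_0.025 = 1.960
n = (z×σ/E)² = (1.960×10/1.9)²
n = 106.4155
Round up: n = 107

Answer: n = 107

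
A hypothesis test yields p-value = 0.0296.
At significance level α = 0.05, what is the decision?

Answer: reject H₀

Derivation:
Compare p-value to α:
0.0296 < 0.05
Decision: reject H₀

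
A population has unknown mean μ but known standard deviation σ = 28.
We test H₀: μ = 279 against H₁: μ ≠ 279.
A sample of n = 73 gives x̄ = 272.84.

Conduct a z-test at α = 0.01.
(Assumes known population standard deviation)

Standard error: SE = σ/√n = 28/√73 = 3.2772
z-statistic: z = (x̄ - μ₀)/SE = (272.84 - 279)/3.2772 = -1.8797
Critical value: ±2.576
p-value = 0.0601
Decision: fail to reject H₀

Answer: z = -1.8797, fail to reject H₀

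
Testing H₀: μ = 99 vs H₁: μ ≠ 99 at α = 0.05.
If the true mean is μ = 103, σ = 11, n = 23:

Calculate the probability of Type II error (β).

SE = σ/√n = 11/√23 = 2.2937
Critical values: μ₀ ± z_0.025×SE = 99 ± 1.960×2.2937
Acceptance region: (94.5043, 103.4957)
Under H₁ (μ = 103): z_high = (103.4957 - 103)/2.2937 = 0.2161, z_low = (94.5043 - 103)/2.2937 = -3.7039
β = P(not reject | H₁) = Φ(0.2161) - Φ(-3.7039) ≈ 0.5854

Answer: β ≈ 0.5854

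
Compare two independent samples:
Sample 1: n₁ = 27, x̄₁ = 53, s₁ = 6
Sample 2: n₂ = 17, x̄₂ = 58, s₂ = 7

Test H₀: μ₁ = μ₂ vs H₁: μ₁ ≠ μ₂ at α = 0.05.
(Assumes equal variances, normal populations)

Pooled variance: s²_p = [26×6² + 16×7²]/(42) = 40.9524
s_p = 6.3994
SE = s_p×√(1/n₁ + 1/n₂) = 6.3994×√(1/27 + 1/17) = 1.9813
t = (x̄₁ - x̄₂)/SE = (53 - 58)/1.9813 = -2.5236
df = 42, t-critical = ±2.018
Decision: reject H₀

Answer: t = -2.5236, reject H₀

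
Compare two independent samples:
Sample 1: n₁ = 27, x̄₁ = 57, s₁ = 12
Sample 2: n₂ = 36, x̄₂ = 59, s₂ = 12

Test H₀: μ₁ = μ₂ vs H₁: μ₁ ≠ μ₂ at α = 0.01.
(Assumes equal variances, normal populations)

Answer: t = -0.6546, fail to reject H₀

Derivation:
Pooled variance: s²_p = [26×12² + 35×12²]/(61) = 144.0000
s_p = 12.0000
SE = s_p×√(1/n₁ + 1/n₂) = 12.0000×√(1/27 + 1/36) = 3.0551
t = (x̄₁ - x̄₂)/SE = (57 - 59)/3.0551 = -0.6546
df = 61, t-critical = ±2.659
Decision: fail to reject H₀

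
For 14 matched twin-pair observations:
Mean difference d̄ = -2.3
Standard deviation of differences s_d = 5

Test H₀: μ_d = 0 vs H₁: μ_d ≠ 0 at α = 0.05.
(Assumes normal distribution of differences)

Answer: t = -1.7212, fail to reject H₀

Derivation:
df = n - 1 = 13
SE = s_d/√n = 5/√14 = 1.3363
t = d̄/SE = -2.3/1.3363 = -1.7212
Critical value: t_{0.025,13} = ±2.160
p-value ≈ 0.1089
Decision: fail to reject H₀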